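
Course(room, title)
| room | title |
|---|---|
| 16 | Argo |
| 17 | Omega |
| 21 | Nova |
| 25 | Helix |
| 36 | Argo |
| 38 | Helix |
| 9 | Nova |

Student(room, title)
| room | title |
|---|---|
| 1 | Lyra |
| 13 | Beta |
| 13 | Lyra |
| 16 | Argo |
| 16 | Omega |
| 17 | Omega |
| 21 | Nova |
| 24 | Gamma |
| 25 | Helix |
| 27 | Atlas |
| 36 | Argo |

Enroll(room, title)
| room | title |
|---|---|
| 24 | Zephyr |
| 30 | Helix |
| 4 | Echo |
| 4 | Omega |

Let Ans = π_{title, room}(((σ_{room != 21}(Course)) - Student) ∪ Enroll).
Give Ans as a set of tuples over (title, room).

σ[room != 21]: keep tuples satisfying room != 21 → {(16, Argo), (17, Omega), (25, Helix), (36, Argo), (38, Helix), (9, Nova)}
Set difference of the two operands is {(38, Helix), (9, Nova)}.
Set union of the two operands is {(24, Zephyr), (30, Helix), (38, Helix), (4, Echo), (4, Omega), (9, Nova)}.
Projecting to title, room: {(Echo, 4), (Helix, 30), (Helix, 38), (Nova, 9), (Omega, 4), (Zephyr, 24)}

{(Echo, 4), (Helix, 30), (Helix, 38), (Nova, 9), (Omega, 4), (Zephyr, 24)}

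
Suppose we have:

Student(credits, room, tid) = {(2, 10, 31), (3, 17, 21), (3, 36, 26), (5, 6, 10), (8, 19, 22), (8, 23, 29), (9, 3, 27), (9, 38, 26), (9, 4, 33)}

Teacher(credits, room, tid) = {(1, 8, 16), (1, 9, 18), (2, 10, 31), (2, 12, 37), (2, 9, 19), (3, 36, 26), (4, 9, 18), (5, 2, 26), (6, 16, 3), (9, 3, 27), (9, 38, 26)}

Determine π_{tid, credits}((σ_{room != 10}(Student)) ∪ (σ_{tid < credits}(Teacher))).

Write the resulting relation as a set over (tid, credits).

{(10, 5), (21, 3), (22, 8), (26, 3), (26, 9), (27, 9), (29, 8), (3, 6), (33, 9)}

σ[room != 10]: keep tuples satisfying room != 10 → {(3, 17, 21), (3, 36, 26), (5, 6, 10), (8, 19, 22), (8, 23, 29), (9, 3, 27), (9, 38, 26), (9, 4, 33)}
σ[tid < credits]: keep tuples satisfying tid < credits → {(6, 16, 3)}
Set union of the two operands is {(3, 17, 21), (3, 36, 26), (5, 6, 10), (6, 16, 3), (8, 19, 22), (8, 23, 29), (9, 3, 27), (9, 38, 26), (9, 4, 33)}.
π[tid, credits]: project onto (tid, credits) → {(10, 5), (21, 3), (22, 8), (26, 3), (26, 9), (27, 9), (29, 8), (3, 6), (33, 9)}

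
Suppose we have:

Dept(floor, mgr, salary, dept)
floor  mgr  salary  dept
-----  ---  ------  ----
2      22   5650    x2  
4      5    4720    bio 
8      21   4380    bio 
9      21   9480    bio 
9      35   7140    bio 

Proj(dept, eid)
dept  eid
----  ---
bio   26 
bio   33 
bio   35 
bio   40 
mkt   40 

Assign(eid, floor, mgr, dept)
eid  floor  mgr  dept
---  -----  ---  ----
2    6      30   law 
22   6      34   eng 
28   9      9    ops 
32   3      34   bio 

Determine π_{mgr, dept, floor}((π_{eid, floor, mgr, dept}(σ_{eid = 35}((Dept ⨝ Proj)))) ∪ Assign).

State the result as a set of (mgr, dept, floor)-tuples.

Joining Dept and Proj on dept yields {(4, 5, 4720, bio, 26), (4, 5, 4720, bio, 33), (4, 5, 4720, bio, 35), (4, 5, 4720, bio, 40), (8, 21, 4380, bio, 26), (8, 21, 4380, bio, 33), (8, 21, 4380, bio, 35), (8, 21, 4380, bio, 40), (9, 21, 9480, bio, 26), (9, 21, 9480, bio, 33), (9, 21, 9480, bio, 35), (9, 21, 9480, bio, 40), (9, 35, 7140, bio, 26), (9, 35, 7140, bio, 33), (9, 35, 7140, bio, 35), (9, 35, 7140, bio, 40)}.
σ[eid = 35]: keep tuples satisfying eid = 35 → {(4, 5, 4720, bio, 35), (8, 21, 4380, bio, 35), (9, 21, 9480, bio, 35), (9, 35, 7140, bio, 35)}
Projecting to eid, floor, mgr, dept: {(35, 4, 5, bio), (35, 8, 21, bio), (35, 9, 21, bio), (35, 9, 35, bio)}
Union: {(35, 4, 5, bio), (35, 8, 21, bio), (35, 9, 21, bio), (35, 9, 35, bio)} with {(2, 6, 30, law), (22, 6, 34, eng), (28, 9, 9, ops), (32, 3, 34, bio)} → {(2, 6, 30, law), (22, 6, 34, eng), (28, 9, 9, ops), (32, 3, 34, bio), (35, 4, 5, bio), (35, 8, 21, bio), (35, 9, 21, bio), (35, 9, 35, bio)}
Projecting to mgr, dept, floor: {(21, bio, 8), (21, bio, 9), (30, law, 6), (34, bio, 3), (34, eng, 6), (35, bio, 9), (5, bio, 4), (9, ops, 9)}

{(21, bio, 8), (21, bio, 9), (30, law, 6), (34, bio, 3), (34, eng, 6), (35, bio, 9), (5, bio, 4), (9, ops, 9)}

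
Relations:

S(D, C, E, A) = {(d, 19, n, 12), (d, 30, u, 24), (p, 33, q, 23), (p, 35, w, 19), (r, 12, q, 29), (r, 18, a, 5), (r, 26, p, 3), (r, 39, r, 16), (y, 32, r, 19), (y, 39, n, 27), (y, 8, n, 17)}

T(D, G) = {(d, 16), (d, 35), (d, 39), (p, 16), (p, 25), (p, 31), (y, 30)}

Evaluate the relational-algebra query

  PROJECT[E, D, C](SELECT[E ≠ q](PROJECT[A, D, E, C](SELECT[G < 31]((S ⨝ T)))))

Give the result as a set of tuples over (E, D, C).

{(n, d, 19), (n, y, 39), (n, y, 8), (r, y, 32), (u, d, 30), (w, p, 35)}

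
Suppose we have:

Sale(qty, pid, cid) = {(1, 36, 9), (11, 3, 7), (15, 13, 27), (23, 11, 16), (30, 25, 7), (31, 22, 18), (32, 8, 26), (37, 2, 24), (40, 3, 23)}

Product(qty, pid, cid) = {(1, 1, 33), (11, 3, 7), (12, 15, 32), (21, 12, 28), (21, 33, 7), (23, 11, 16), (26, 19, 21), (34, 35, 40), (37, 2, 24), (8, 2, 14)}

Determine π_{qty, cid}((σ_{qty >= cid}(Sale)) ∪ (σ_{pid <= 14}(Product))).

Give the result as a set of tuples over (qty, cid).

{(1, 33), (11, 7), (21, 28), (23, 16), (30, 7), (31, 18), (32, 26), (37, 24), (40, 23), (8, 14)}

Filtering on qty >= cid leaves {(11, 3, 7), (23, 11, 16), (30, 25, 7), (31, 22, 18), (32, 8, 26), (37, 2, 24), (40, 3, 23)}.
Filtering on pid <= 14 leaves {(1, 1, 33), (11, 3, 7), (21, 12, 28), (23, 11, 16), (37, 2, 24), (8, 2, 14)}.
Set union of the two operands is {(1, 1, 33), (11, 3, 7), (21, 12, 28), (23, 11, 16), (30, 25, 7), (31, 22, 18), (32, 8, 26), (37, 2, 24), (40, 3, 23), (8, 2, 14)}.
Projecting to qty, cid: {(1, 33), (11, 7), (21, 28), (23, 16), (30, 7), (31, 18), (32, 26), (37, 24), (40, 23), (8, 14)}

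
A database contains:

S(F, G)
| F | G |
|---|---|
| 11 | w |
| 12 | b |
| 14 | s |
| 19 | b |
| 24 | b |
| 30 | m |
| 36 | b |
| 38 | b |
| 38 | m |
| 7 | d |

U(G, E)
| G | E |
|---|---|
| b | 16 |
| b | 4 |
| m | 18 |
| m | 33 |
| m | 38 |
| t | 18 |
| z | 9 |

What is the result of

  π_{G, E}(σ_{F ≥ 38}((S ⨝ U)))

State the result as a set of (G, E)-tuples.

{(b, 16), (b, 4), (m, 18), (m, 33), (m, 38)}

Joining S and U on G yields {(12, b, 16), (12, b, 4), (19, b, 16), (19, b, 4), (24, b, 16), (24, b, 4), (30, m, 18), (30, m, 33), (30, m, 38), (36, b, 16), (36, b, 4), (38, b, 16), (38, b, 4), (38, m, 18), (38, m, 33), (38, m, 38)}.
Apply σ_{F ≥ 38}; surviving tuples: {(38, b, 16), (38, b, 4), (38, m, 18), (38, m, 33), (38, m, 38)}
Keep only column(s) G, E: {(b, 16), (b, 4), (m, 18), (m, 33), (m, 38)}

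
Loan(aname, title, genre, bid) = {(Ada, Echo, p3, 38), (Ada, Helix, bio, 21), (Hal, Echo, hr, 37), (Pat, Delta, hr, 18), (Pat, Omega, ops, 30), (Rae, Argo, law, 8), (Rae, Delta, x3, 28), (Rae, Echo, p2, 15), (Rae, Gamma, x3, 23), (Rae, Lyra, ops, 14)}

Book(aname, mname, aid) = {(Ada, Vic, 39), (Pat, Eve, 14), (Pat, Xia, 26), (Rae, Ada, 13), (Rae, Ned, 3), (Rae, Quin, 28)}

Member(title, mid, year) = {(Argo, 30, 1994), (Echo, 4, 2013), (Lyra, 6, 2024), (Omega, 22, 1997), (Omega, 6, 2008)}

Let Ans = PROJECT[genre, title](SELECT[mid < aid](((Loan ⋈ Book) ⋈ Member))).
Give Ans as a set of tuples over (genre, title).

{(ops, Lyra), (ops, Omega), (p2, Echo), (p3, Echo)}

Loan ⋈ Book (natural join on aname): {(Ada, Echo, p3, 38, Vic, 39), (Ada, Helix, bio, 21, Vic, 39), (Pat, Delta, hr, 18, Eve, 14), (Pat, Delta, hr, 18, Xia, 26), (Pat, Omega, ops, 30, Eve, 14), (Pat, Omega, ops, 30, Xia, 26), (Rae, Argo, law, 8, Ada, 13), (Rae, Argo, law, 8, Ned, 3), (Rae, Argo, law, 8, Quin, 28), (Rae, Delta, x3, 28, Ada, 13), (Rae, Delta, x3, 28, Ned, 3), (Rae, Delta, x3, 28, Quin, 28), (Rae, Echo, p2, 15, Ada, 13), (Rae, Echo, p2, 15, Ned, 3), (Rae, Echo, p2, 15, Quin, 28), (Rae, Gamma, x3, 23, Ada, 13), (Rae, Gamma, x3, 23, Ned, 3), (Rae, Gamma, x3, 23, Quin, 28), (Rae, Lyra, ops, 14, Ada, 13), (Rae, Lyra, ops, 14, Ned, 3), (Rae, Lyra, ops, 14, Quin, 28)}
(Loan ⋈ Book) ⋈ Member (natural join on title): {(Ada, Echo, p3, 38, Vic, 39, 4, 2013), (Pat, Omega, ops, 30, Eve, 14, 22, 1997), (Pat, Omega, ops, 30, Eve, 14, 6, 2008), (Pat, Omega, ops, 30, Xia, 26, 22, 1997), (Pat, Omega, ops, 30, Xia, 26, 6, 2008), (Rae, Argo, law, 8, Ada, 13, 30, 1994), (Rae, Argo, law, 8, Ned, 3, 30, 1994), (Rae, Argo, law, 8, Quin, 28, 30, 1994), (Rae, Echo, p2, 15, Ada, 13, 4, 2013), (Rae, Echo, p2, 15, Ned, 3, 4, 2013), (Rae, Echo, p2, 15, Quin, 28, 4, 2013), (Rae, Lyra, ops, 14, Ada, 13, 6, 2024), (Rae, Lyra, ops, 14, Ned, 3, 6, 2024), (Rae, Lyra, ops, 14, Quin, 28, 6, 2024)}
Apply σ_{mid < aid}; surviving tuples: {(Ada, Echo, p3, 38, Vic, 39, 4, 2013), (Pat, Omega, ops, 30, Eve, 14, 6, 2008), (Pat, Omega, ops, 30, Xia, 26, 22, 1997), (Pat, Omega, ops, 30, Xia, 26, 6, 2008), (Rae, Echo, p2, 15, Ada, 13, 4, 2013), (Rae, Echo, p2, 15, Quin, 28, 4, 2013), (Rae, Lyra, ops, 14, Ada, 13, 6, 2024), (Rae, Lyra, ops, 14, Quin, 28, 6, 2024)}
π[genre, title]: project onto (genre, title) (4 duplicate(s) eliminated) → {(ops, Lyra), (ops, Omega), (p2, Echo), (p3, Echo)}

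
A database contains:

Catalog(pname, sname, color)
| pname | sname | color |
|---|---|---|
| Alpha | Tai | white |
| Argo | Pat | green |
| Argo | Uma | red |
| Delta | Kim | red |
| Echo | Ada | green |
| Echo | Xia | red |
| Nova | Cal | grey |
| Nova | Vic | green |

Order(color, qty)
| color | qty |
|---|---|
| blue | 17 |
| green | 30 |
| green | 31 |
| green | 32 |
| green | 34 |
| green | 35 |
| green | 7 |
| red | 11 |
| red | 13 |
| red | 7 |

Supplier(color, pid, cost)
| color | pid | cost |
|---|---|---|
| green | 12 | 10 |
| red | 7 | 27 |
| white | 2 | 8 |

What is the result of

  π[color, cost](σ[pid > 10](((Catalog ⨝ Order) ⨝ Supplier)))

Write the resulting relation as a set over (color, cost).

Catalog ⋈ Order (natural join on color): {(Argo, Pat, green, 30), (Argo, Pat, green, 31), (Argo, Pat, green, 32), (Argo, Pat, green, 34), (Argo, Pat, green, 35), (Argo, Pat, green, 7), (Argo, Uma, red, 11), (Argo, Uma, red, 13), (Argo, Uma, red, 7), (Delta, Kim, red, 11), (Delta, Kim, red, 13), (Delta, Kim, red, 7), (Echo, Ada, green, 30), (Echo, Ada, green, 31), (Echo, Ada, green, 32), (Echo, Ada, green, 34), (Echo, Ada, green, 35), (Echo, Ada, green, 7), (Echo, Xia, red, 11), (Echo, Xia, red, 13), (Echo, Xia, red, 7), (Nova, Vic, green, 30), (Nova, Vic, green, 31), (Nova, Vic, green, 32), (Nova, Vic, green, 34), (Nova, Vic, green, 35), (Nova, Vic, green, 7)}
(Catalog ⨝ Order) ⋈ Supplier (natural join on color): {(Argo, Pat, green, 30, 12, 10), (Argo, Pat, green, 31, 12, 10), (Argo, Pat, green, 32, 12, 10), (Argo, Pat, green, 34, 12, 10), (Argo, Pat, green, 35, 12, 10), (Argo, Pat, green, 7, 12, 10), (Argo, Uma, red, 11, 7, 27), (Argo, Uma, red, 13, 7, 27), (Argo, Uma, red, 7, 7, 27), (Delta, Kim, red, 11, 7, 27), (Delta, Kim, red, 13, 7, 27), (Delta, Kim, red, 7, 7, 27), (Echo, Ada, green, 30, 12, 10), (Echo, Ada, green, 31, 12, 10), (Echo, Ada, green, 32, 12, 10), (Echo, Ada, green, 34, 12, 10), (Echo, Ada, green, 35, 12, 10), (Echo, Ada, green, 7, 12, 10), (Echo, Xia, red, 11, 7, 27), (Echo, Xia, red, 13, 7, 27), (Echo, Xia, red, 7, 7, 27), (Nova, Vic, green, 30, 12, 10), (Nova, Vic, green, 31, 12, 10), (Nova, Vic, green, 32, 12, 10), (Nova, Vic, green, 34, 12, 10), (Nova, Vic, green, 35, 12, 10), (Nova, Vic, green, 7, 12, 10)}
σ[pid > 10]: keep tuples satisfying pid > 10 → {(Argo, Pat, green, 30, 12, 10), (Argo, Pat, green, 31, 12, 10), (Argo, Pat, green, 32, 12, 10), (Argo, Pat, green, 34, 12, 10), (Argo, Pat, green, 35, 12, 10), (Argo, Pat, green, 7, 12, 10), (Echo, Ada, green, 30, 12, 10), (Echo, Ada, green, 31, 12, 10), (Echo, Ada, green, 32, 12, 10), (Echo, Ada, green, 34, 12, 10), (Echo, Ada, green, 35, 12, 10), (Echo, Ada, green, 7, 12, 10), (Nova, Vic, green, 30, 12, 10), (Nova, Vic, green, 31, 12, 10), (Nova, Vic, green, 32, 12, 10), (Nova, Vic, green, 34, 12, 10), (Nova, Vic, green, 35, 12, 10), (Nova, Vic, green, 7, 12, 10)}
Projecting to color, cost (17 duplicate(s) eliminated): {(green, 10)}

{(green, 10)}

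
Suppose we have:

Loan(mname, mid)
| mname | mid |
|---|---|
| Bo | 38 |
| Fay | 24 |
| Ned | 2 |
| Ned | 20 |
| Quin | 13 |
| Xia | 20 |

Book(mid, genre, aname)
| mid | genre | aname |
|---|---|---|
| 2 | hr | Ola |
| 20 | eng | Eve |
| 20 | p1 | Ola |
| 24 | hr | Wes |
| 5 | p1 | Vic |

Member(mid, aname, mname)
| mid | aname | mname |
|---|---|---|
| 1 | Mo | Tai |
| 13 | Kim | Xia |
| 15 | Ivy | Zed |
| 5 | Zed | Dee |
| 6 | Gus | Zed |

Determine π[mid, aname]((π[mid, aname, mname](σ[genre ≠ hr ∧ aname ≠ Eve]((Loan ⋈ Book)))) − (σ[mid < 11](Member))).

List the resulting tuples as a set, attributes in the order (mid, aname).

{(20, Ola)}

Loan ⋈ Book (natural join on mid): {(Fay, 24, hr, Wes), (Ned, 2, hr, Ola), (Ned, 20, eng, Eve), (Ned, 20, p1, Ola), (Xia, 20, eng, Eve), (Xia, 20, p1, Ola)}
Selection genre ≠ hr ∧ aname ≠ Eve: {(Ned, 20, p1, Ola), (Xia, 20, p1, Ola)}
π_{mid, aname, mname} gives {(20, Ola, Ned), (20, Ola, Xia)}.
Selection mid < 11: {(1, Mo, Tai), (5, Zed, Dee), (6, Gus, Zed)}
Taking the difference: {(20, Ola, Ned), (20, Ola, Xia)}
π_{mid, aname} gives {(20, Ola)} (1 duplicate(s) eliminated).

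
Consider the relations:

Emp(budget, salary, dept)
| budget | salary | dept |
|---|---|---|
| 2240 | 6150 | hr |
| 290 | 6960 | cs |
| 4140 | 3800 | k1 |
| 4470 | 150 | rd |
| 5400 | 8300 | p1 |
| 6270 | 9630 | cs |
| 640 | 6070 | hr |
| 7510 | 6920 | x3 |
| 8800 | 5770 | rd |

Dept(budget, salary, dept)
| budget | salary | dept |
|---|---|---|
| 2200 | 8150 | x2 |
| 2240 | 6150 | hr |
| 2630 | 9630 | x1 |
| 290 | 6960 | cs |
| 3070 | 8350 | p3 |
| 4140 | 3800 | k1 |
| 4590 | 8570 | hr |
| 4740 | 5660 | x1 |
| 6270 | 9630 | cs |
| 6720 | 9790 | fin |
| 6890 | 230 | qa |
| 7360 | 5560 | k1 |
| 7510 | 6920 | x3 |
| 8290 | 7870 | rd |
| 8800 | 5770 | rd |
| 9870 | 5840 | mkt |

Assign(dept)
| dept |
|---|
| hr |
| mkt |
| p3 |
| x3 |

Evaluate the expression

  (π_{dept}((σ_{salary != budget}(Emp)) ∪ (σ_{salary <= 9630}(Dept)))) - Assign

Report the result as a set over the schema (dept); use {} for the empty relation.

Filtering on salary != budget leaves {(2240, 6150, hr), (290, 6960, cs), (4140, 3800, k1), (4470, 150, rd), (5400, 8300, p1), (6270, 9630, cs), (640, 6070, hr), (7510, 6920, x3), (8800, 5770, rd)}.
Filtering on salary <= 9630 leaves {(2200, 8150, x2), (2240, 6150, hr), (2630, 9630, x1), (290, 6960, cs), (3070, 8350, p3), (4140, 3800, k1), (4590, 8570, hr), (4740, 5660, x1), (6270, 9630, cs), (6890, 230, qa), (7360, 5560, k1), (7510, 6920, x3), (8290, 7870, rd), (8800, 5770, rd), (9870, 5840, mkt)}.
Taking the union: {(2200, 8150, x2), (2240, 6150, hr), (2630, 9630, x1), (290, 6960, cs), (3070, 8350, p3), (4140, 3800, k1), (4470, 150, rd), (4590, 8570, hr), (4740, 5660, x1), (5400, 8300, p1), (6270, 9630, cs), (640, 6070, hr), (6890, 230, qa), (7360, 5560, k1), (7510, 6920, x3), (8290, 7870, rd), (8800, 5770, rd), (9870, 5840, mkt)}
Keep only column(s) dept (7 duplicate(s) eliminated): {cs, hr, k1, mkt, p1, p3, qa, rd, x1, x2, x3}
Taking the difference: {cs, k1, p1, qa, rd, x1, x2}

{cs, k1, p1, qa, rd, x1, x2}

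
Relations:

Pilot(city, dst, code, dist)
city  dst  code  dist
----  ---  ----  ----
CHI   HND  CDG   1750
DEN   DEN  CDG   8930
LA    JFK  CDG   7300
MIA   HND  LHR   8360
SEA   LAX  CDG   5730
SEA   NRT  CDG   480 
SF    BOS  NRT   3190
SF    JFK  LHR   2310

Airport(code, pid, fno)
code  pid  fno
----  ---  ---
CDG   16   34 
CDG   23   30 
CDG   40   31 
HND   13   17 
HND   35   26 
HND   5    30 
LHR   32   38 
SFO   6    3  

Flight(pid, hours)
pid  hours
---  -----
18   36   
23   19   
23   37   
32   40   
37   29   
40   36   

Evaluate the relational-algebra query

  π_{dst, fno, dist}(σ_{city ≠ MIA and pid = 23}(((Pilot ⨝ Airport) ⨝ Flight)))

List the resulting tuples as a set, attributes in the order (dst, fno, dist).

Joining Pilot and Airport on code yields {(CHI, HND, CDG, 1750, 16, 34), (CHI, HND, CDG, 1750, 23, 30), (CHI, HND, CDG, 1750, 40, 31), (DEN, DEN, CDG, 8930, 16, 34), (DEN, DEN, CDG, 8930, 23, 30), (DEN, DEN, CDG, 8930, 40, 31), (LA, JFK, CDG, 7300, 16, 34), (LA, JFK, CDG, 7300, 23, 30), (LA, JFK, CDG, 7300, 40, 31), (MIA, HND, LHR, 8360, 32, 38), (SEA, LAX, CDG, 5730, 16, 34), (SEA, LAX, CDG, 5730, 23, 30), (SEA, LAX, CDG, 5730, 40, 31), (SEA, NRT, CDG, 480, 16, 34), (SEA, NRT, CDG, 480, 23, 30), (SEA, NRT, CDG, 480, 40, 31), (SF, JFK, LHR, 2310, 32, 38)}.
Joining (Pilot ⨝ Airport) and Flight on pid yields {(CHI, HND, CDG, 1750, 23, 30, 19), (CHI, HND, CDG, 1750, 23, 30, 37), (CHI, HND, CDG, 1750, 40, 31, 36), (DEN, DEN, CDG, 8930, 23, 30, 19), (DEN, DEN, CDG, 8930, 23, 30, 37), (DEN, DEN, CDG, 8930, 40, 31, 36), (LA, JFK, CDG, 7300, 23, 30, 19), (LA, JFK, CDG, 7300, 23, 30, 37), (LA, JFK, CDG, 7300, 40, 31, 36), (MIA, HND, LHR, 8360, 32, 38, 40), (SEA, LAX, CDG, 5730, 23, 30, 19), (SEA, LAX, CDG, 5730, 23, 30, 37), (SEA, LAX, CDG, 5730, 40, 31, 36), (SEA, NRT, CDG, 480, 23, 30, 19), (SEA, NRT, CDG, 480, 23, 30, 37), (SEA, NRT, CDG, 480, 40, 31, 36), (SF, JFK, LHR, 2310, 32, 38, 40)}.
σ[city ≠ MIA and pid = 23]: keep tuples satisfying city ≠ MIA and pid = 23 → {(CHI, HND, CDG, 1750, 23, 30, 19), (CHI, HND, CDG, 1750, 23, 30, 37), (DEN, DEN, CDG, 8930, 23, 30, 19), (DEN, DEN, CDG, 8930, 23, 30, 37), (LA, JFK, CDG, 7300, 23, 30, 19), (LA, JFK, CDG, 7300, 23, 30, 37), (SEA, LAX, CDG, 5730, 23, 30, 19), (SEA, LAX, CDG, 5730, 23, 30, 37), (SEA, NRT, CDG, 480, 23, 30, 19), (SEA, NRT, CDG, 480, 23, 30, 37)}
π[dst, fno, dist]: project onto (dst, fno, dist) (5 duplicate(s) eliminated) → {(DEN, 30, 8930), (HND, 30, 1750), (JFK, 30, 7300), (LAX, 30, 5730), (NRT, 30, 480)}

{(DEN, 30, 8930), (HND, 30, 1750), (JFK, 30, 7300), (LAX, 30, 5730), (NRT, 30, 480)}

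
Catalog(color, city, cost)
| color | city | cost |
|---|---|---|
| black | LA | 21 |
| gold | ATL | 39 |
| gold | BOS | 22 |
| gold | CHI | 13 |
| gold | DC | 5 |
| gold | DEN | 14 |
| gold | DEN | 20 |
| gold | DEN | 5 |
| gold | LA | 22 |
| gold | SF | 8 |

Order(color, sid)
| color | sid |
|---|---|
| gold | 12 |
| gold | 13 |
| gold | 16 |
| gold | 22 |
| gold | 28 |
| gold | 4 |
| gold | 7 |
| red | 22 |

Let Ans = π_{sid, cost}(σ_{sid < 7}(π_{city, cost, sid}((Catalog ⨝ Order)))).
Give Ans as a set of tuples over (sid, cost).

Joining Catalog and Order on color yields {(gold, ATL, 39, 12), (gold, ATL, 39, 13), (gold, ATL, 39, 16), (gold, ATL, 39, 22), (gold, ATL, 39, 28), (gold, ATL, 39, 4), (gold, ATL, 39, 7), (gold, BOS, 22, 12), (gold, BOS, 22, 13), (gold, BOS, 22, 16), (gold, BOS, 22, 22), (gold, BOS, 22, 28), (gold, BOS, 22, 4), (gold, BOS, 22, 7), (gold, CHI, 13, 12), (gold, CHI, 13, 13), (gold, CHI, 13, 16), (gold, CHI, 13, 22), (gold, CHI, 13, 28), (gold, CHI, 13, 4), (gold, CHI, 13, 7), (gold, DC, 5, 12), (gold, DC, 5, 13), (gold, DC, 5, 16), (gold, DC, 5, 22), (gold, DC, 5, 28), (gold, DC, 5, 4), (gold, DC, 5, 7), (gold, DEN, 14, 12), (gold, DEN, 14, 13), (gold, DEN, 14, 16), (gold, DEN, 14, 22), (gold, DEN, 14, 28), (gold, DEN, 14, 4), (gold, DEN, 14, 7), (gold, DEN, 20, 12), (gold, DEN, 20, 13), (gold, DEN, 20, 16), (gold, DEN, 20, 22), (gold, DEN, 20, 28), (gold, DEN, 20, 4), (gold, DEN, 20, 7), (gold, DEN, 5, 12), (gold, DEN, 5, 13), (gold, DEN, 5, 16), (gold, DEN, 5, 22), (gold, DEN, 5, 28), (gold, DEN, 5, 4), (gold, DEN, 5, 7), (gold, LA, 22, 12), (gold, LA, 22, 13), (gold, LA, 22, 16), (gold, LA, 22, 22), (gold, LA, 22, 28), (gold, LA, 22, 4), (gold, LA, 22, 7), (gold, SF, 8, 12), (gold, SF, 8, 13), (gold, SF, 8, 16), (gold, SF, 8, 22), (gold, SF, 8, 28), (gold, SF, 8, 4), (gold, SF, 8, 7)}.
π_{city, cost, sid} gives {(ATL, 39, 12), (ATL, 39, 13), (ATL, 39, 16), (ATL, 39, 22), (ATL, 39, 28), (ATL, 39, 4), (ATL, 39, 7), (BOS, 22, 12), (BOS, 22, 13), (BOS, 22, 16), (BOS, 22, 22), (BOS, 22, 28), (BOS, 22, 4), (BOS, 22, 7), (CHI, 13, 12), (CHI, 13, 13), (CHI, 13, 16), (CHI, 13, 22), (CHI, 13, 28), (CHI, 13, 4), (CHI, 13, 7), (DC, 5, 12), (DC, 5, 13), (DC, 5, 16), (DC, 5, 22), (DC, 5, 28), (DC, 5, 4), (DC, 5, 7), (DEN, 14, 12), (DEN, 14, 13), (DEN, 14, 16), (DEN, 14, 22), (DEN, 14, 28), (DEN, 14, 4), (DEN, 14, 7), (DEN, 20, 12), (DEN, 20, 13), (DEN, 20, 16), (DEN, 20, 22), (DEN, 20, 28), (DEN, 20, 4), (DEN, 20, 7), (DEN, 5, 12), (DEN, 5, 13), (DEN, 5, 16), (DEN, 5, 22), (DEN, 5, 28), (DEN, 5, 4), (DEN, 5, 7), (LA, 22, 12), (LA, 22, 13), (LA, 22, 16), (LA, 22, 22), (LA, 22, 28), (LA, 22, 4), (LA, 22, 7), (SF, 8, 12), (SF, 8, 13), (SF, 8, 16), (SF, 8, 22), (SF, 8, 28), (SF, 8, 4), (SF, 8, 7)}.
σ[sid < 7]: keep tuples satisfying sid < 7 → {(ATL, 39, 4), (BOS, 22, 4), (CHI, 13, 4), (DC, 5, 4), (DEN, 14, 4), (DEN, 20, 4), (DEN, 5, 4), (LA, 22, 4), (SF, 8, 4)}
π_{sid, cost} gives {(4, 13), (4, 14), (4, 20), (4, 22), (4, 39), (4, 5), (4, 8)} (2 duplicate(s) eliminated).

{(4, 13), (4, 14), (4, 20), (4, 22), (4, 39), (4, 5), (4, 8)}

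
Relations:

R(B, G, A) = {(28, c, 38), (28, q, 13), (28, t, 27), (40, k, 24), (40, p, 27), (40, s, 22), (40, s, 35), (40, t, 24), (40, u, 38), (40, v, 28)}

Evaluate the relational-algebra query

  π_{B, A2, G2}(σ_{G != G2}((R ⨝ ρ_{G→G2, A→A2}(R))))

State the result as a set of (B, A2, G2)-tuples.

ρ[G→G2, A→A2]: schema becomes (B, G2, A2); tuples unchanged.
R ⋈ ρ_{G→G2, A→A2}(R) (natural join on B): {(28, c, 38, c, 38), (28, c, 38, q, 13), (28, c, 38, t, 27), (28, q, 13, c, 38), (28, q, 13, q, 13), (28, q, 13, t, 27), (28, t, 27, c, 38), (28, t, 27, q, 13), (28, t, 27, t, 27), (40, k, 24, k, 24), (40, k, 24, p, 27), (40, k, 24, s, 22), (40, k, 24, s, 35), (40, k, 24, t, 24), (40, k, 24, u, 38), (40, k, 24, v, 28), (40, p, 27, k, 24), (40, p, 27, p, 27), (40, p, 27, s, 22), (40, p, 27, s, 35), (40, p, 27, t, 24), (40, p, 27, u, 38), (40, p, 27, v, 28), (40, s, 22, k, 24), (40, s, 22, p, 27), (40, s, 22, s, 22), (40, s, 22, s, 35), (40, s, 22, t, 24), (40, s, 22, u, 38), (40, s, 22, v, 28), (40, s, 35, k, 24), (40, s, 35, p, 27), (40, s, 35, s, 22), (40, s, 35, s, 35), (40, s, 35, t, 24), (40, s, 35, u, 38), (40, s, 35, v, 28), (40, t, 24, k, 24), (40, t, 24, p, 27), (40, t, 24, s, 22), (40, t, 24, s, 35), (40, t, 24, t, 24), (40, t, 24, u, 38), (40, t, 24, v, 28), (40, u, 38, k, 24), (40, u, 38, p, 27), (40, u, 38, s, 22), (40, u, 38, s, 35), (40, u, 38, t, 24), (40, u, 38, u, 38), (40, u, 38, v, 28), (40, v, 28, k, 24), (40, v, 28, p, 27), (40, v, 28, s, 22), (40, v, 28, s, 35), (40, v, 28, t, 24), (40, v, 28, u, 38), (40, v, 28, v, 28)}
Apply σ_{G != G2}; surviving tuples: {(28, c, 38, q, 13), (28, c, 38, t, 27), (28, q, 13, c, 38), (28, q, 13, t, 27), (28, t, 27, c, 38), (28, t, 27, q, 13), (40, k, 24, p, 27), (40, k, 24, s, 22), (40, k, 24, s, 35), (40, k, 24, t, 24), (40, k, 24, u, 38), (40, k, 24, v, 28), (40, p, 27, k, 24), (40, p, 27, s, 22), (40, p, 27, s, 35), (40, p, 27, t, 24), (40, p, 27, u, 38), (40, p, 27, v, 28), (40, s, 22, k, 24), (40, s, 22, p, 27), (40, s, 22, t, 24), (40, s, 22, u, 38), (40, s, 22, v, 28), (40, s, 35, k, 24), (40, s, 35, p, 27), (40, s, 35, t, 24), (40, s, 35, u, 38), (40, s, 35, v, 28), (40, t, 24, k, 24), (40, t, 24, p, 27), (40, t, 24, s, 22), (40, t, 24, s, 35), (40, t, 24, u, 38), (40, t, 24, v, 28), (40, u, 38, k, 24), (40, u, 38, p, 27), (40, u, 38, s, 22), (40, u, 38, s, 35), (40, u, 38, t, 24), (40, u, 38, v, 28), (40, v, 28, k, 24), (40, v, 28, p, 27), (40, v, 28, s, 22), (40, v, 28, s, 35), (40, v, 28, t, 24), (40, v, 28, u, 38)}
Keep only column(s) B, A2, G2 (36 duplicate(s) eliminated): {(28, 13, q), (28, 27, t), (28, 38, c), (40, 22, s), (40, 24, k), (40, 24, t), (40, 27, p), (40, 28, v), (40, 35, s), (40, 38, u)}

{(28, 13, q), (28, 27, t), (28, 38, c), (40, 22, s), (40, 24, k), (40, 24, t), (40, 27, p), (40, 28, v), (40, 35, s), (40, 38, u)}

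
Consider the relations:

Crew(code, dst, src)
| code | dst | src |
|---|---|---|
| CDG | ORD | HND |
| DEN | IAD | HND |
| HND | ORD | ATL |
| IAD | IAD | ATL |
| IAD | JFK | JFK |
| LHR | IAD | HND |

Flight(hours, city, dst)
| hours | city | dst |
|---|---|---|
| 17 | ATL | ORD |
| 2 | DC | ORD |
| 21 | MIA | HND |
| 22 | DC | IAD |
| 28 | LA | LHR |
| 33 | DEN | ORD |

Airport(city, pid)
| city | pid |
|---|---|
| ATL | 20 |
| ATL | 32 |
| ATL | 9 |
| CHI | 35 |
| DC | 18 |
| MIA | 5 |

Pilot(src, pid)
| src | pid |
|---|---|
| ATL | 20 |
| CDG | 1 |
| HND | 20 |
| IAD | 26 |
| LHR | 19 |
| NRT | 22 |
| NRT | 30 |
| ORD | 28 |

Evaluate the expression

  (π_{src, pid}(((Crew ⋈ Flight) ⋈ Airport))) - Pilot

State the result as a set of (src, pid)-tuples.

Natural join on dst: {(CDG, ORD, HND, 17, ATL), (CDG, ORD, HND, 2, DC), (CDG, ORD, HND, 33, DEN), (DEN, IAD, HND, 22, DC), (HND, ORD, ATL, 17, ATL), (HND, ORD, ATL, 2, DC), (HND, ORD, ATL, 33, DEN), (IAD, IAD, ATL, 22, DC), (LHR, IAD, HND, 22, DC)}
Natural join on city: {(CDG, ORD, HND, 17, ATL, 20), (CDG, ORD, HND, 17, ATL, 32), (CDG, ORD, HND, 17, ATL, 9), (CDG, ORD, HND, 2, DC, 18), (DEN, IAD, HND, 22, DC, 18), (HND, ORD, ATL, 17, ATL, 20), (HND, ORD, ATL, 17, ATL, 32), (HND, ORD, ATL, 17, ATL, 9), (HND, ORD, ATL, 2, DC, 18), (IAD, IAD, ATL, 22, DC, 18), (LHR, IAD, HND, 22, DC, 18)}
Keep only column(s) src, pid (3 duplicate(s) eliminated): {(ATL, 18), (ATL, 20), (ATL, 32), (ATL, 9), (HND, 18), (HND, 20), (HND, 32), (HND, 9)}
Set difference of the two operands is {(ATL, 18), (ATL, 32), (ATL, 9), (HND, 18), (HND, 32), (HND, 9)}.

{(ATL, 18), (ATL, 32), (ATL, 9), (HND, 18), (HND, 32), (HND, 9)}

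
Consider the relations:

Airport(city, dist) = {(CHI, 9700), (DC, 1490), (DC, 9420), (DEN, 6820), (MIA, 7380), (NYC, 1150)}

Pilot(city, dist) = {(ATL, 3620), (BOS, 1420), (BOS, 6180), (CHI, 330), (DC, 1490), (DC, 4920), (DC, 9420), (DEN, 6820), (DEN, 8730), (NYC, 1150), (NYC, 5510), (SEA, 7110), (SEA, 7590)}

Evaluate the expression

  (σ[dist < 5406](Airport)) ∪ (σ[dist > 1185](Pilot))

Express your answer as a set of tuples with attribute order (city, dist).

σ[dist < 5406]: keep tuples satisfying dist < 5406 → {(DC, 1490), (NYC, 1150)}
σ[dist > 1185]: keep tuples satisfying dist > 1185 → {(ATL, 3620), (BOS, 1420), (BOS, 6180), (DC, 1490), (DC, 4920), (DC, 9420), (DEN, 6820), (DEN, 8730), (NYC, 5510), (SEA, 7110), (SEA, 7590)}
Union: {(DC, 1490), (NYC, 1150)} with {(ATL, 3620), (BOS, 1420), (BOS, 6180), (DC, 1490), (DC, 4920), (DC, 9420), (DEN, 6820), (DEN, 8730), (NYC, 5510), (SEA, 7110), (SEA, 7590)} → {(ATL, 3620), (BOS, 1420), (BOS, 6180), (DC, 1490), (DC, 4920), (DC, 9420), (DEN, 6820), (DEN, 8730), (NYC, 1150), (NYC, 5510), (SEA, 7110), (SEA, 7590)}

{(ATL, 3620), (BOS, 1420), (BOS, 6180), (DC, 1490), (DC, 4920), (DC, 9420), (DEN, 6820), (DEN, 8730), (NYC, 1150), (NYC, 5510), (SEA, 7110), (SEA, 7590)}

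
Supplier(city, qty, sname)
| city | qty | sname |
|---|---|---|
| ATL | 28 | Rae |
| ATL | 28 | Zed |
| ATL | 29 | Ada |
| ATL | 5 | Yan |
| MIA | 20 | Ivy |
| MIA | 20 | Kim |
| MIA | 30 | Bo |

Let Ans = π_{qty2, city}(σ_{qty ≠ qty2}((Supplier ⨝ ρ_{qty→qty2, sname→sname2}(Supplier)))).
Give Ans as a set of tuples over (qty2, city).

{(20, MIA), (28, ATL), (29, ATL), (30, MIA), (5, ATL)}

ρ[qty→qty2, sname→sname2]: schema becomes (city, qty2, sname2); tuples unchanged.
Natural join on city: {(ATL, 28, Rae, 28, Rae), (ATL, 28, Rae, 28, Zed), (ATL, 28, Rae, 29, Ada), (ATL, 28, Rae, 5, Yan), (ATL, 28, Zed, 28, Rae), (ATL, 28, Zed, 28, Zed), (ATL, 28, Zed, 29, Ada), (ATL, 28, Zed, 5, Yan), (ATL, 29, Ada, 28, Rae), (ATL, 29, Ada, 28, Zed), (ATL, 29, Ada, 29, Ada), (ATL, 29, Ada, 5, Yan), (ATL, 5, Yan, 28, Rae), (ATL, 5, Yan, 28, Zed), (ATL, 5, Yan, 29, Ada), (ATL, 5, Yan, 5, Yan), (MIA, 20, Ivy, 20, Ivy), (MIA, 20, Ivy, 20, Kim), (MIA, 20, Ivy, 30, Bo), (MIA, 20, Kim, 20, Ivy), (MIA, 20, Kim, 20, Kim), (MIA, 20, Kim, 30, Bo), (MIA, 30, Bo, 20, Ivy), (MIA, 30, Bo, 20, Kim), (MIA, 30, Bo, 30, Bo)}
Apply σ_{qty ≠ qty2}; surviving tuples: {(ATL, 28, Rae, 29, Ada), (ATL, 28, Rae, 5, Yan), (ATL, 28, Zed, 29, Ada), (ATL, 28, Zed, 5, Yan), (ATL, 29, Ada, 28, Rae), (ATL, 29, Ada, 28, Zed), (ATL, 29, Ada, 5, Yan), (ATL, 5, Yan, 28, Rae), (ATL, 5, Yan, 28, Zed), (ATL, 5, Yan, 29, Ada), (MIA, 20, Ivy, 30, Bo), (MIA, 20, Kim, 30, Bo), (MIA, 30, Bo, 20, Ivy), (MIA, 30, Bo, 20, Kim)}
π[qty2, city]: project onto (qty2, city) (9 duplicate(s) eliminated) → {(20, MIA), (28, ATL), (29, ATL), (30, MIA), (5, ATL)}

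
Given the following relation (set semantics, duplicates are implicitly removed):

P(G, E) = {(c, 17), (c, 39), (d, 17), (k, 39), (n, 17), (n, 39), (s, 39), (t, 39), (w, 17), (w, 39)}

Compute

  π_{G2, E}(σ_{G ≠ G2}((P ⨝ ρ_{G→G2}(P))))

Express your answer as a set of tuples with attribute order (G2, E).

{(c, 17), (c, 39), (d, 17), (k, 39), (n, 17), (n, 39), (s, 39), (t, 39), (w, 17), (w, 39)}

ρ[G→G2]: schema becomes (G2, E); tuples unchanged.
Natural join on E: {(c, 17, c), (c, 17, d), (c, 17, n), (c, 17, w), (c, 39, c), (c, 39, k), (c, 39, n), (c, 39, s), (c, 39, t), (c, 39, w), (d, 17, c), (d, 17, d), (d, 17, n), (d, 17, w), (k, 39, c), (k, 39, k), (k, 39, n), (k, 39, s), (k, 39, t), (k, 39, w), (n, 17, c), (n, 17, d), (n, 17, n), (n, 17, w), (n, 39, c), (n, 39, k), (n, 39, n), (n, 39, s), (n, 39, t), (n, 39, w), (s, 39, c), (s, 39, k), (s, 39, n), (s, 39, s), (s, 39, t), (s, 39, w), (t, 39, c), (t, 39, k), (t, 39, n), (t, 39, s), (t, 39, t), (t, 39, w), (w, 17, c), (w, 17, d), (w, 17, n), (w, 17, w), (w, 39, c), (w, 39, k), (w, 39, n), (w, 39, s), (w, 39, t), (w, 39, w)}
Selection G ≠ G2: {(c, 17, d), (c, 17, n), (c, 17, w), (c, 39, k), (c, 39, n), (c, 39, s), (c, 39, t), (c, 39, w), (d, 17, c), (d, 17, n), (d, 17, w), (k, 39, c), (k, 39, n), (k, 39, s), (k, 39, t), (k, 39, w), (n, 17, c), (n, 17, d), (n, 17, w), (n, 39, c), (n, 39, k), (n, 39, s), (n, 39, t), (n, 39, w), (s, 39, c), (s, 39, k), (s, 39, n), (s, 39, t), (s, 39, w), (t, 39, c), (t, 39, k), (t, 39, n), (t, 39, s), (t, 39, w), (w, 17, c), (w, 17, d), (w, 17, n), (w, 39, c), (w, 39, k), (w, 39, n), (w, 39, s), (w, 39, t)}
Keep only column(s) G2, E (32 duplicate(s) eliminated): {(c, 17), (c, 39), (d, 17), (k, 39), (n, 17), (n, 39), (s, 39), (t, 39), (w, 17), (w, 39)}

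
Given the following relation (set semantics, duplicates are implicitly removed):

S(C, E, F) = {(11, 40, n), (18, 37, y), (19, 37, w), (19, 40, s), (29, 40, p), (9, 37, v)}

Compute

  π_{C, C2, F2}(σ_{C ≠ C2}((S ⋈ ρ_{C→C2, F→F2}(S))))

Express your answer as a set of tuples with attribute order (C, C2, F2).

ρ[C→C2, F→F2]: schema becomes (C2, E, F2); tuples unchanged.
Natural join on E: {(11, 40, n, 11, n), (11, 40, n, 19, s), (11, 40, n, 29, p), (18, 37, y, 18, y), (18, 37, y, 19, w), (18, 37, y, 9, v), (19, 37, w, 18, y), (19, 37, w, 19, w), (19, 37, w, 9, v), (19, 40, s, 11, n), (19, 40, s, 19, s), (19, 40, s, 29, p), (29, 40, p, 11, n), (29, 40, p, 19, s), (29, 40, p, 29, p), (9, 37, v, 18, y), (9, 37, v, 19, w), (9, 37, v, 9, v)}
Apply σ_{C ≠ C2}; surviving tuples: {(11, 40, n, 19, s), (11, 40, n, 29, p), (18, 37, y, 19, w), (18, 37, y, 9, v), (19, 37, w, 18, y), (19, 37, w, 9, v), (19, 40, s, 11, n), (19, 40, s, 29, p), (29, 40, p, 11, n), (29, 40, p, 19, s), (9, 37, v, 18, y), (9, 37, v, 19, w)}
π[C, C2, F2]: project onto (C, C2, F2) → {(11, 19, s), (11, 29, p), (18, 19, w), (18, 9, v), (19, 11, n), (19, 18, y), (19, 29, p), (19, 9, v), (29, 11, n), (29, 19, s), (9, 18, y), (9, 19, w)}

{(11, 19, s), (11, 29, p), (18, 19, w), (18, 9, v), (19, 11, n), (19, 18, y), (19, 29, p), (19, 9, v), (29, 11, n), (29, 19, s), (9, 18, y), (9, 19, w)}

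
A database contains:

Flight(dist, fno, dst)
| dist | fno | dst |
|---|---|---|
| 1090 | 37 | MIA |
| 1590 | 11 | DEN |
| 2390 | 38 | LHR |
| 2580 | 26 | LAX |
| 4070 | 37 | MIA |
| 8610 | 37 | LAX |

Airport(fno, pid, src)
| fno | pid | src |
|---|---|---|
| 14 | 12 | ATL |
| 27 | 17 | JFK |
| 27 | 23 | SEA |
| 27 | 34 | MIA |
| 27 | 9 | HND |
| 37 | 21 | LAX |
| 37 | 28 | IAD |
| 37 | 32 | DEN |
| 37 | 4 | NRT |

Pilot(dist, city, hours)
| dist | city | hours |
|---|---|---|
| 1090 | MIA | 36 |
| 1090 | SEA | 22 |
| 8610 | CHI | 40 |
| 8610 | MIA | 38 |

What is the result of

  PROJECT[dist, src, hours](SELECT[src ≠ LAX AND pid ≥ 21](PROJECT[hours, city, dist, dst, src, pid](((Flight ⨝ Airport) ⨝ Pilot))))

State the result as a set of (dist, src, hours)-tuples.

{(1090, DEN, 22), (1090, DEN, 36), (1090, IAD, 22), (1090, IAD, 36), (8610, DEN, 38), (8610, DEN, 40), (8610, IAD, 38), (8610, IAD, 40)}

Flight ⋈ Airport (natural join on fno): {(1090, 37, MIA, 21, LAX), (1090, 37, MIA, 28, IAD), (1090, 37, MIA, 32, DEN), (1090, 37, MIA, 4, NRT), (4070, 37, MIA, 21, LAX), (4070, 37, MIA, 28, IAD), (4070, 37, MIA, 32, DEN), (4070, 37, MIA, 4, NRT), (8610, 37, LAX, 21, LAX), (8610, 37, LAX, 28, IAD), (8610, 37, LAX, 32, DEN), (8610, 37, LAX, 4, NRT)}
(Flight ⨝ Airport) ⋈ Pilot (natural join on dist): {(1090, 37, MIA, 21, LAX, MIA, 36), (1090, 37, MIA, 21, LAX, SEA, 22), (1090, 37, MIA, 28, IAD, MIA, 36), (1090, 37, MIA, 28, IAD, SEA, 22), (1090, 37, MIA, 32, DEN, MIA, 36), (1090, 37, MIA, 32, DEN, SEA, 22), (1090, 37, MIA, 4, NRT, MIA, 36), (1090, 37, MIA, 4, NRT, SEA, 22), (8610, 37, LAX, 21, LAX, CHI, 40), (8610, 37, LAX, 21, LAX, MIA, 38), (8610, 37, LAX, 28, IAD, CHI, 40), (8610, 37, LAX, 28, IAD, MIA, 38), (8610, 37, LAX, 32, DEN, CHI, 40), (8610, 37, LAX, 32, DEN, MIA, 38), (8610, 37, LAX, 4, NRT, CHI, 40), (8610, 37, LAX, 4, NRT, MIA, 38)}
Projecting to hours, city, dist, dst, src, pid: {(22, SEA, 1090, MIA, DEN, 32), (22, SEA, 1090, MIA, IAD, 28), (22, SEA, 1090, MIA, LAX, 21), (22, SEA, 1090, MIA, NRT, 4), (36, MIA, 1090, MIA, DEN, 32), (36, MIA, 1090, MIA, IAD, 28), (36, MIA, 1090, MIA, LAX, 21), (36, MIA, 1090, MIA, NRT, 4), (38, MIA, 8610, LAX, DEN, 32), (38, MIA, 8610, LAX, IAD, 28), (38, MIA, 8610, LAX, LAX, 21), (38, MIA, 8610, LAX, NRT, 4), (40, CHI, 8610, LAX, DEN, 32), (40, CHI, 8610, LAX, IAD, 28), (40, CHI, 8610, LAX, LAX, 21), (40, CHI, 8610, LAX, NRT, 4)}
Selection src ≠ LAX AND pid ≥ 21: {(22, SEA, 1090, MIA, DEN, 32), (22, SEA, 1090, MIA, IAD, 28), (36, MIA, 1090, MIA, DEN, 32), (36, MIA, 1090, MIA, IAD, 28), (38, MIA, 8610, LAX, DEN, 32), (38, MIA, 8610, LAX, IAD, 28), (40, CHI, 8610, LAX, DEN, 32), (40, CHI, 8610, LAX, IAD, 28)}
Projecting to dist, src, hours: {(1090, DEN, 22), (1090, DEN, 36), (1090, IAD, 22), (1090, IAD, 36), (8610, DEN, 38), (8610, DEN, 40), (8610, IAD, 38), (8610, IAD, 40)}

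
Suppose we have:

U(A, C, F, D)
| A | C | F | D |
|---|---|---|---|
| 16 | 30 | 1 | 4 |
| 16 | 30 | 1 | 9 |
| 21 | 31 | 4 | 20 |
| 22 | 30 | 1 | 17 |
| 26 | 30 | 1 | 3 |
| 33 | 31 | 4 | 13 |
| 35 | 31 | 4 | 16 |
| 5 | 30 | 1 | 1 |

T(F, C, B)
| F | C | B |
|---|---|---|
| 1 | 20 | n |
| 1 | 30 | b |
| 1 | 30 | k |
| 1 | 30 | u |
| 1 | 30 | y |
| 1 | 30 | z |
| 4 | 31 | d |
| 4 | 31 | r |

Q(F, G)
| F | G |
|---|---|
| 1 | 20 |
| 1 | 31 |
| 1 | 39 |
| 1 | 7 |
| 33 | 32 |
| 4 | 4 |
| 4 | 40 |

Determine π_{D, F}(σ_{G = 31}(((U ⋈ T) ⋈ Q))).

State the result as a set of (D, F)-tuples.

{(1, 1), (17, 1), (3, 1), (4, 1), (9, 1)}

Natural join on C, F: {(16, 30, 1, 4, b), (16, 30, 1, 4, k), (16, 30, 1, 4, u), (16, 30, 1, 4, y), (16, 30, 1, 4, z), (16, 30, 1, 9, b), (16, 30, 1, 9, k), (16, 30, 1, 9, u), (16, 30, 1, 9, y), (16, 30, 1, 9, z), (21, 31, 4, 20, d), (21, 31, 4, 20, r), (22, 30, 1, 17, b), (22, 30, 1, 17, k), (22, 30, 1, 17, u), (22, 30, 1, 17, y), (22, 30, 1, 17, z), (26, 30, 1, 3, b), (26, 30, 1, 3, k), (26, 30, 1, 3, u), (26, 30, 1, 3, y), (26, 30, 1, 3, z), (33, 31, 4, 13, d), (33, 31, 4, 13, r), (35, 31, 4, 16, d), (35, 31, 4, 16, r), (5, 30, 1, 1, b), (5, 30, 1, 1, k), (5, 30, 1, 1, u), (5, 30, 1, 1, y), (5, 30, 1, 1, z)}
Natural join on F: {(16, 30, 1, 4, b, 20), (16, 30, 1, 4, b, 31), (16, 30, 1, 4, b, 39), (16, 30, 1, 4, b, 7), (16, 30, 1, 4, k, 20), (16, 30, 1, 4, k, 31), (16, 30, 1, 4, k, 39), (16, 30, 1, 4, k, 7), (16, 30, 1, 4, u, 20), (16, 30, 1, 4, u, 31), (16, 30, 1, 4, u, 39), (16, 30, 1, 4, u, 7), (16, 30, 1, 4, y, 20), (16, 30, 1, 4, y, 31), (16, 30, 1, 4, y, 39), (16, 30, 1, 4, y, 7), (16, 30, 1, 4, z, 20), (16, 30, 1, 4, z, 31), (16, 30, 1, 4, z, 39), (16, 30, 1, 4, z, 7), (16, 30, 1, 9, b, 20), (16, 30, 1, 9, b, 31), (16, 30, 1, 9, b, 39), (16, 30, 1, 9, b, 7), (16, 30, 1, 9, k, 20), (16, 30, 1, 9, k, 31), (16, 30, 1, 9, k, 39), (16, 30, 1, 9, k, 7), (16, 30, 1, 9, u, 20), (16, 30, 1, 9, u, 31), (16, 30, 1, 9, u, 39), (16, 30, 1, 9, u, 7), (16, 30, 1, 9, y, 20), (16, 30, 1, 9, y, 31), (16, 30, 1, 9, y, 39), (16, 30, 1, 9, y, 7), (16, 30, 1, 9, z, 20), (16, 30, 1, 9, z, 31), (16, 30, 1, 9, z, 39), (16, 30, 1, 9, z, 7), (21, 31, 4, 20, d, 4), (21, 31, 4, 20, d, 40), (21, 31, 4, 20, r, 4), (21, 31, 4, 20, r, 40), (22, 30, 1, 17, b, 20), (22, 30, 1, 17, b, 31), (22, 30, 1, 17, b, 39), (22, 30, 1, 17, b, 7), (22, 30, 1, 17, k, 20), (22, 30, 1, 17, k, 31), (22, 30, 1, 17, k, 39), (22, 30, 1, 17, k, 7), (22, 30, 1, 17, u, 20), (22, 30, 1, 17, u, 31), (22, 30, 1, 17, u, 39), (22, 30, 1, 17, u, 7), (22, 30, 1, 17, y, 20), (22, 30, 1, 17, y, 31), (22, 30, 1, 17, y, 39), (22, 30, 1, 17, y, 7), (22, 30, 1, 17, z, 20), (22, 30, 1, 17, z, 31), (22, 30, 1, 17, z, 39), (22, 30, 1, 17, z, 7), (26, 30, 1, 3, b, 20), (26, 30, 1, 3, b, 31), (26, 30, 1, 3, b, 39), (26, 30, 1, 3, b, 7), (26, 30, 1, 3, k, 20), (26, 30, 1, 3, k, 31), (26, 30, 1, 3, k, 39), (26, 30, 1, 3, k, 7), (26, 30, 1, 3, u, 20), (26, 30, 1, 3, u, 31), (26, 30, 1, 3, u, 39), (26, 30, 1, 3, u, 7), (26, 30, 1, 3, y, 20), (26, 30, 1, 3, y, 31), (26, 30, 1, 3, y, 39), (26, 30, 1, 3, y, 7), (26, 30, 1, 3, z, 20), (26, 30, 1, 3, z, 31), (26, 30, 1, 3, z, 39), (26, 30, 1, 3, z, 7), (33, 31, 4, 13, d, 4), (33, 31, 4, 13, d, 40), (33, 31, 4, 13, r, 4), (33, 31, 4, 13, r, 40), (35, 31, 4, 16, d, 4), (35, 31, 4, 16, d, 40), (35, 31, 4, 16, r, 4), (35, 31, 4, 16, r, 40), (5, 30, 1, 1, b, 20), (5, 30, 1, 1, b, 31), (5, 30, 1, 1, b, 39), (5, 30, 1, 1, b, 7), (5, 30, 1, 1, k, 20), (5, 30, 1, 1, k, 31), (5, 30, 1, 1, k, 39), (5, 30, 1, 1, k, 7), (5, 30, 1, 1, u, 20), (5, 30, 1, 1, u, 31), (5, 30, 1, 1, u, 39), (5, 30, 1, 1, u, 7), (5, 30, 1, 1, y, 20), (5, 30, 1, 1, y, 31), (5, 30, 1, 1, y, 39), (5, 30, 1, 1, y, 7), (5, 30, 1, 1, z, 20), (5, 30, 1, 1, z, 31), (5, 30, 1, 1, z, 39), (5, 30, 1, 1, z, 7)}
Filtering on G = 31 leaves {(16, 30, 1, 4, b, 31), (16, 30, 1, 4, k, 31), (16, 30, 1, 4, u, 31), (16, 30, 1, 4, y, 31), (16, 30, 1, 4, z, 31), (16, 30, 1, 9, b, 31), (16, 30, 1, 9, k, 31), (16, 30, 1, 9, u, 31), (16, 30, 1, 9, y, 31), (16, 30, 1, 9, z, 31), (22, 30, 1, 17, b, 31), (22, 30, 1, 17, k, 31), (22, 30, 1, 17, u, 31), (22, 30, 1, 17, y, 31), (22, 30, 1, 17, z, 31), (26, 30, 1, 3, b, 31), (26, 30, 1, 3, k, 31), (26, 30, 1, 3, u, 31), (26, 30, 1, 3, y, 31), (26, 30, 1, 3, z, 31), (5, 30, 1, 1, b, 31), (5, 30, 1, 1, k, 31), (5, 30, 1, 1, u, 31), (5, 30, 1, 1, y, 31), (5, 30, 1, 1, z, 31)}.
Projecting to D, F (20 duplicate(s) eliminated): {(1, 1), (17, 1), (3, 1), (4, 1), (9, 1)}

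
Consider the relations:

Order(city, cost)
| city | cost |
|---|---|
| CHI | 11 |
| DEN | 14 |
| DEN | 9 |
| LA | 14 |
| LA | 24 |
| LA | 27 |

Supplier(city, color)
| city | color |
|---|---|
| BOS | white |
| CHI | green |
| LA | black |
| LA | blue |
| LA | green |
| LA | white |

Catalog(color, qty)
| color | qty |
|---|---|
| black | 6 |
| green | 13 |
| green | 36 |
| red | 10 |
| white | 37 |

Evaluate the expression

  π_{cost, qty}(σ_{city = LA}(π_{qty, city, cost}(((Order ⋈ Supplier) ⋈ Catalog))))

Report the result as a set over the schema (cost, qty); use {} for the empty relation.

{(14, 13), (14, 36), (14, 37), (14, 6), (24, 13), (24, 36), (24, 37), (24, 6), (27, 13), (27, 36), (27, 37), (27, 6)}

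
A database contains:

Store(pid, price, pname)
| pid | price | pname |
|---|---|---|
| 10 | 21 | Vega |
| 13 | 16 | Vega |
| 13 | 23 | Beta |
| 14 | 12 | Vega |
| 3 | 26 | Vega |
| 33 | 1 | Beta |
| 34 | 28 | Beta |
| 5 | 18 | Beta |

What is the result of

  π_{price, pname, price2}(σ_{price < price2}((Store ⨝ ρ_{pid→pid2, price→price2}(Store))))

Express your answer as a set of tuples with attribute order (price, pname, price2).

{(1, Beta, 18), (1, Beta, 23), (1, Beta, 28), (12, Vega, 16), (12, Vega, 21), (12, Vega, 26), (16, Vega, 21), (16, Vega, 26), (18, Beta, 23), (18, Beta, 28), (21, Vega, 26), (23, Beta, 28)}

ρ[pid→pid2, price→price2]: schema becomes (pid2, price2, pname); tuples unchanged.
Natural join on pname: {(10, 21, Vega, 10, 21), (10, 21, Vega, 13, 16), (10, 21, Vega, 14, 12), (10, 21, Vega, 3, 26), (13, 16, Vega, 10, 21), (13, 16, Vega, 13, 16), (13, 16, Vega, 14, 12), (13, 16, Vega, 3, 26), (13, 23, Beta, 13, 23), (13, 23, Beta, 33, 1), (13, 23, Beta, 34, 28), (13, 23, Beta, 5, 18), (14, 12, Vega, 10, 21), (14, 12, Vega, 13, 16), (14, 12, Vega, 14, 12), (14, 12, Vega, 3, 26), (3, 26, Vega, 10, 21), (3, 26, Vega, 13, 16), (3, 26, Vega, 14, 12), (3, 26, Vega, 3, 26), (33, 1, Beta, 13, 23), (33, 1, Beta, 33, 1), (33, 1, Beta, 34, 28), (33, 1, Beta, 5, 18), (34, 28, Beta, 13, 23), (34, 28, Beta, 33, 1), (34, 28, Beta, 34, 28), (34, 28, Beta, 5, 18), (5, 18, Beta, 13, 23), (5, 18, Beta, 33, 1), (5, 18, Beta, 34, 28), (5, 18, Beta, 5, 18)}
Filtering on price < price2 leaves {(10, 21, Vega, 3, 26), (13, 16, Vega, 10, 21), (13, 16, Vega, 3, 26), (13, 23, Beta, 34, 28), (14, 12, Vega, 10, 21), (14, 12, Vega, 13, 16), (14, 12, Vega, 3, 26), (33, 1, Beta, 13, 23), (33, 1, Beta, 34, 28), (33, 1, Beta, 5, 18), (5, 18, Beta, 13, 23), (5, 18, Beta, 34, 28)}.
Projecting to price, pname, price2: {(1, Beta, 18), (1, Beta, 23), (1, Beta, 28), (12, Vega, 16), (12, Vega, 21), (12, Vega, 26), (16, Vega, 21), (16, Vega, 26), (18, Beta, 23), (18, Beta, 28), (21, Vega, 26), (23, Beta, 28)}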